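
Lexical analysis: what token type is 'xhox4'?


Pattern: letter/underscore followed by alphanumerics, not a keyword
Type: IDENTIFIER


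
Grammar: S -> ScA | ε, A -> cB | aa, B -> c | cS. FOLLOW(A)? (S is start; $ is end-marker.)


$ ∈ FOLLOW(S). For each A -> αBβ: add FIRST(β)\{ε} to FOLLOW(B); if β nullable, add FOLLOW(A).
FOLLOW(A) = {$, c}


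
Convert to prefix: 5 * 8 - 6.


left-to-right (same/higher precedence on left): tree is (- (* 5 8) 6)
Prefix: - * 5 8 6


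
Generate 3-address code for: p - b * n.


Break into single-operator statements:
t1 = b * n
t2 = p - t1


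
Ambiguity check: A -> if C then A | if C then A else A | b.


dangling else: 'if C then if C then b else b' parses two ways
Ambiguous


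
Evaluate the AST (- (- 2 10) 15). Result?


Evaluate inner: (- 2 10) = -8
Evaluate root: (- -8 15) = -23
Result: -23


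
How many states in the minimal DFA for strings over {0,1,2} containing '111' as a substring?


KMP-style automaton: 3 progress states + 1 absorbing accept = 4
Minimal DFA: 4 states


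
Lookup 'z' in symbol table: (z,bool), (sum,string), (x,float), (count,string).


Lookup 'z' → type bool


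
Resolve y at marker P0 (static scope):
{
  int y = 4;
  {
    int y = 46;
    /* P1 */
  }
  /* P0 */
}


y declared in the same block as P0
y = 4


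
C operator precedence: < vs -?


'-' is additive (level 9); '<' is relational (level 7)
Higher level binds tighter
'-' has higher precedence than '<'


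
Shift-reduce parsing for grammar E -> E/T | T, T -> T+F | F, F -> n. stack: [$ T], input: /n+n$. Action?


lookahead ∉ {+} so T won't extend; reduce E -> T
Action: reduce (E -> T)


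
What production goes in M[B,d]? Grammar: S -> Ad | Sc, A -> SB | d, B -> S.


For [B, d]: 'd' ∈ FIRST(S)
Entry: B -> S


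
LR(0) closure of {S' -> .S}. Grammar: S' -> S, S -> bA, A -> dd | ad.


Start: S' -> .S
For each item with dot before a nonterminal B, add B -> .γ for every B-production
Closure: [S' -> .S, S -> .bA]


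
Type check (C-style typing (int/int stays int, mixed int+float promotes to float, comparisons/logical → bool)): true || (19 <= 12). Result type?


Operand types: bool || bool
Rule: logical operators take bool operands and yield bool
Result type: bool


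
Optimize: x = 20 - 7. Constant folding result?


20 - 7 = 13 at compile time
Optimized: x = 13


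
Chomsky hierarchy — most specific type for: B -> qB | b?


Right-linear: every RHS is a terminal or a terminal followed by one nonterminal
Classification: Type 3 (Regular)


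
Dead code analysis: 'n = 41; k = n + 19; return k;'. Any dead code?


n is read by k's definition; k is returned
No dead code


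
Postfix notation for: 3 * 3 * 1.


Left to right (same or higher precedence on left)
Postfix: 3 3 * 1 *


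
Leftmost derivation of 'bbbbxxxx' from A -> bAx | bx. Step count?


Derivation: A => bAx => bbAxx => bbbAxxx => bbbbxxxx
Steps: 4


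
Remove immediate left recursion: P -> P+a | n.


Left-recursive alternatives: P+a; non-recursive: n
Introduce P': P -> nP', P' -> +aP' | ε


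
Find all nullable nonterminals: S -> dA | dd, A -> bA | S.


A nonterminal is nullable iff some alternative derives ε (directly, or every symbol in it is nullable)
Nullable: {}


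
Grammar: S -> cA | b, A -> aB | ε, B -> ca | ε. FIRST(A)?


Per alternative of A: FIRST(aB) = {a}; FIRST(ε) = {ε}
FIRST(A) = {a, ε}


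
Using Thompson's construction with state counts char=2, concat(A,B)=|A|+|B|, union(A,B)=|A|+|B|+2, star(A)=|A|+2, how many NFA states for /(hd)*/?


Syntax tree has 2 char leaf(s), 0 union(s), 1 star(s)
chars contribute 2×2 = 4; each union adds +2; each star adds +2
Total: 4 + 0 + 2 = 6 states


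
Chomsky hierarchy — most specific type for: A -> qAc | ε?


Single nonterminal LHS, but q^n c^n is not regular
Classification: Type 2 (Context-Free)


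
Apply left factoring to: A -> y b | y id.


Common prefix: 'y'
Factored: A -> y A', A' -> b | id


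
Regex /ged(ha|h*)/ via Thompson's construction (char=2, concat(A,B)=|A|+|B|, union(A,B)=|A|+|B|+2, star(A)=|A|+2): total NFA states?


Syntax tree has 6 char leaf(s), 1 union(s), 1 star(s)
chars contribute 6×2 = 12; each union adds +2; each star adds +2
Total: 12 + 2 + 2 = 16 states


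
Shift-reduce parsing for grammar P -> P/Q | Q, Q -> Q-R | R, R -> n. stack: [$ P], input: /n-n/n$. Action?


shift '/' to continue P -> P/Q
Action: shift


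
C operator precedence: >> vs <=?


'>>' is shift (level 8); '<=' is relational (level 7)
Higher level binds tighter
'>>' has higher precedence than '<='


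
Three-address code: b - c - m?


Break into single-operator statements:
t1 = b - c
t2 = t1 - m


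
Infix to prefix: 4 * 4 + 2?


left-to-right (same/higher precedence on left): tree is (+ (* 4 4) 2)
Prefix: + * 4 4 2


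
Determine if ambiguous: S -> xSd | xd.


balanced x^n…d^n: each string has a unique parse
Unambiguous


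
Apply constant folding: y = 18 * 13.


18 * 13 = 234 at compile time
Optimized: y = 234


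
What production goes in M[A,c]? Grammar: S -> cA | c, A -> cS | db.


For [A, c]: 'c' ∈ FIRST(cS)
Entry: A -> cS


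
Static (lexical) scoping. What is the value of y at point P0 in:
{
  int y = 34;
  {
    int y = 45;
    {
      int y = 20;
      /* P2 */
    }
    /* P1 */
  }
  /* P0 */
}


y declared in the same block as P0
y = 34


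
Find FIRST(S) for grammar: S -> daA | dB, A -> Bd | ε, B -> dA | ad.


Per alternative of S: FIRST(daA) = {d}; FIRST(dB) = {d}
FIRST(S) = {d}


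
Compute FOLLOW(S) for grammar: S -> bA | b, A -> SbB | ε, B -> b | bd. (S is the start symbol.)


$ ∈ FOLLOW(S). For each A -> αBβ: add FIRST(β)\{ε} to FOLLOW(B); if β nullable, add FOLLOW(A).
FOLLOW(S) = {$, b}


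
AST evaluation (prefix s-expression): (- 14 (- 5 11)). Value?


Evaluate inner: (- 5 11) = -6
Evaluate root: (- 14 -6) = 20
Result: 20


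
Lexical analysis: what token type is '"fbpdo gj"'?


Pattern: double-quoted sequence
Type: STRING_LITERAL


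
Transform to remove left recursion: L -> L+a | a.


Left-recursive alternatives: L+a; non-recursive: a
Introduce L': L -> aL', L' -> +aL' | ε


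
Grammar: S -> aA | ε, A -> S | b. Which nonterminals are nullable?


A nonterminal is nullable iff some alternative derives ε (directly, or every symbol in it is nullable)
Nullable: {A, S}


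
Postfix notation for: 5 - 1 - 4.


Left to right (same or higher precedence on left)
Postfix: 5 1 - 4 -


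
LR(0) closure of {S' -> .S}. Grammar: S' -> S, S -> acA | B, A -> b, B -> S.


Start: S' -> .S
For each item with dot before a nonterminal B, add B -> .γ for every B-production
Closure: [S' -> .S, S -> .acA, S -> .B, B -> .S]


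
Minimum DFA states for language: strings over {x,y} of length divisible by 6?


Track length mod 6: states 0..5, accept at 0
Minimal DFA: 6 states


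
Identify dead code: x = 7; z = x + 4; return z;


x is read by z's definition; z is returned
No dead code


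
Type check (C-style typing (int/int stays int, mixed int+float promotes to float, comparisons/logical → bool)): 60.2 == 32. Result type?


Operand types: float == int
Rule: comparison yields bool
Result type: bool


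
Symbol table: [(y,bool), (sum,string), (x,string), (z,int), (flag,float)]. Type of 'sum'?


Lookup 'sum' → type string


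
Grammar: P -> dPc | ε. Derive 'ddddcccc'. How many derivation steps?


Derivation: P => dPc => ddPcc => dddPccc => ddddPcccc => ddddcccc
Steps: 5


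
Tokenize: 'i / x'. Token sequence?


Scan left to right, longest-match per lexeme
Tokens: ID(i), OP(/), ID(x)


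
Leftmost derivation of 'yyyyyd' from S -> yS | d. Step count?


Derivation: S => yS => yyS => yyyS => yyyyS => yyyyyS => yyyyyd
Steps: 6


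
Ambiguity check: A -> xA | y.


right-linear, alternatives start with distinct terminals 'x' vs 'y': unique leftmost derivation
Unambiguous


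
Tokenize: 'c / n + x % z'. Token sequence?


Scan left to right, longest-match per lexeme
Tokens: ID(c), OP(/), ID(n), OP(+), ID(x), OP(%), ID(z)


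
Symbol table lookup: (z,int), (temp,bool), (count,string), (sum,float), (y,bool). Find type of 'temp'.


Lookup 'temp' → type bool


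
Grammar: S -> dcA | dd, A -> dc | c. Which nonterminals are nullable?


A nonterminal is nullable iff some alternative derives ε (directly, or every symbol in it is nullable)
Nullable: {}


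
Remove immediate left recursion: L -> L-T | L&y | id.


Left-recursive alternatives: L-T, L&y; non-recursive: id
Introduce L': L -> idL', L' -> -TL' | &yL' | ε


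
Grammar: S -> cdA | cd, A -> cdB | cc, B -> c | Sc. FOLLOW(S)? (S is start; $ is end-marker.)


$ ∈ FOLLOW(S). For each A -> αBβ: add FIRST(β)\{ε} to FOLLOW(B); if β nullable, add FOLLOW(A).
FOLLOW(S) = {$, c}


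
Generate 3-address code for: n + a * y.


Break into single-operator statements:
t1 = a * y
t2 = n + t1


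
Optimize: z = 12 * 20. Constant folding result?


12 * 20 = 240 at compile time
Optimized: z = 240


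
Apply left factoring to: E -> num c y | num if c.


Common prefix: 'num'
Factored: E -> num E', E' -> c y | if c


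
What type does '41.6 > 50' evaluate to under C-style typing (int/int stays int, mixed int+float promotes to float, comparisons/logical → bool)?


Operand types: float > int
Rule: comparison yields bool
Result type: bool


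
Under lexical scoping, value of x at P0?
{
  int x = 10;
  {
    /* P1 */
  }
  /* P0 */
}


x declared in the same block as P0
x = 10


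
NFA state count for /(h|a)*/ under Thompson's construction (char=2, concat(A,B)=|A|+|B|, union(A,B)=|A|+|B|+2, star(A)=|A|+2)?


Syntax tree has 2 char leaf(s), 1 union(s), 1 star(s)
chars contribute 2×2 = 4; each union adds +2; each star adds +2
Total: 4 + 2 + 2 = 8 states


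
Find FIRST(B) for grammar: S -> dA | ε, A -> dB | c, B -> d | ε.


Per alternative of B: FIRST(d) = {d}; FIRST(ε) = {ε}
FIRST(B) = {d, ε}


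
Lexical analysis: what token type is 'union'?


Pattern: reserved word
Type: KEYWORD


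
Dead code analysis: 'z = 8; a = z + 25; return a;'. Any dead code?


z is read by a's definition; a is returned
No dead code


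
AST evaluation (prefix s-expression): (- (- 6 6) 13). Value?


Evaluate inner: (- 6 6) = 0
Evaluate root: (- 0 13) = -13
Result: -13


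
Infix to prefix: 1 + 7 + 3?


left-to-right (same/higher precedence on left): tree is (+ (+ 1 7) 3)
Prefix: + + 1 7 3


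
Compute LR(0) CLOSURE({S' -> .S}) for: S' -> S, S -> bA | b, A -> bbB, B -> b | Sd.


Start: S' -> .S
For each item with dot before a nonterminal B, add B -> .γ for every B-production
Closure: [S' -> .S, S -> .bA, S -> .b]


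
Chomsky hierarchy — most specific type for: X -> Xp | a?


Left-linear: every RHS is a terminal or one nonterminal followed by a terminal
Classification: Type 3 (Regular)


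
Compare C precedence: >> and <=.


'>>' is shift (level 8); '<=' is relational (level 7)
Higher level binds tighter
'>>' has higher precedence than '<='


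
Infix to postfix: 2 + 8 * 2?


* has higher precedence, evaluate 8*2 first
Postfix: 2 8 2 * +


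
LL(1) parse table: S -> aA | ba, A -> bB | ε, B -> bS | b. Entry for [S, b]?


For [S, b]: 'b' ∈ FIRST(ba)
Entry: S -> ba


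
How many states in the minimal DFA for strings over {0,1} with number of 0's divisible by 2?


Track (count of 0) mod 2: states 0..1, accept at 0
Minimal DFA: 2 states


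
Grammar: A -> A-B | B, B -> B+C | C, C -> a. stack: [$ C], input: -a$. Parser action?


'C' (not preceded by B+) is the handle for B -> C
Action: reduce (B -> C)


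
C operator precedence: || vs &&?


'&&' is logical AND (level 2); '||' is logical OR (level 1)
Higher level binds tighter
'&&' has higher precedence than '||'


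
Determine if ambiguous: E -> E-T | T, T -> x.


precedence layered via separate nonterminal T: deterministic
Unambiguous


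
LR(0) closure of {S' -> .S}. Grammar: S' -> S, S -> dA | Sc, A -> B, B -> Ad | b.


Start: S' -> .S
For each item with dot before a nonterminal B, add B -> .γ for every B-production
Closure: [S' -> .S, S -> .dA, S -> .Sc]


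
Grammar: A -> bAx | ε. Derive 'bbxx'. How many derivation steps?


Derivation: A => bAx => bbAxx => bbxx
Steps: 3


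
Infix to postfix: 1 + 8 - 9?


Left to right (same or higher precedence on left)
Postfix: 1 8 + 9 -


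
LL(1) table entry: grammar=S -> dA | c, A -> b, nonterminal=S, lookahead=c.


For [S, c]: 'c' ∈ FIRST(c)
Entry: S -> c


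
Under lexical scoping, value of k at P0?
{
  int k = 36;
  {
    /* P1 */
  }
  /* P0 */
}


k declared in the same block as P0
k = 36


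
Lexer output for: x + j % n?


Scan left to right, longest-match per lexeme
Tokens: ID(x), OP(+), ID(j), OP(%), ID(n)


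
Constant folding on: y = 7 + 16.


7 + 16 = 23 at compile time
Optimized: y = 23


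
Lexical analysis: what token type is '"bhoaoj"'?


Pattern: double-quoted sequence
Type: STRING_LITERAL


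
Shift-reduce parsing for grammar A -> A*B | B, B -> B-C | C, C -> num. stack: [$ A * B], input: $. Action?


handle 'A*B' on top; lookahead ∈ FOLLOW(A) = {*, $}
Action: reduce (A -> A*B)


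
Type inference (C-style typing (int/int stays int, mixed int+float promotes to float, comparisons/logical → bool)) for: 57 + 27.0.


Operand types: int + float
Rule: mixed int/float promotes to float; int/int stays int
Result type: float


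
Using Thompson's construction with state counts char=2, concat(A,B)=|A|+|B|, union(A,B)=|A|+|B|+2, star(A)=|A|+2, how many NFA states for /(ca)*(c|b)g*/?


Syntax tree has 5 char leaf(s), 1 union(s), 2 star(s)
chars contribute 5×2 = 10; each union adds +2; each star adds +2
Total: 10 + 2 + 4 = 16 states


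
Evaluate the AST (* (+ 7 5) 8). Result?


Evaluate inner: (+ 7 5) = 12
Evaluate root: (* 12 8) = 96
Result: 96


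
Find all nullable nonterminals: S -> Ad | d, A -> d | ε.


A nonterminal is nullable iff some alternative derives ε (directly, or every symbol in it is nullable)
Nullable: {A}


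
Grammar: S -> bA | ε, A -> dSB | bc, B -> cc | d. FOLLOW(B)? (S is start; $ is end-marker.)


$ ∈ FOLLOW(S). For each A -> αBβ: add FIRST(β)\{ε} to FOLLOW(B); if β nullable, add FOLLOW(A).
FOLLOW(B) = {$, c, d}


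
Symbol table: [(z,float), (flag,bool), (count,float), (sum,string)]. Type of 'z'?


Lookup 'z' → type float


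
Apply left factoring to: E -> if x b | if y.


Common prefix: 'if'
Factored: E -> if E', E' -> x b | y


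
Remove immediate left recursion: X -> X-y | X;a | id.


Left-recursive alternatives: X-y, X;a; non-recursive: id
Introduce X': X -> idX', X' -> -yX' | ;aX' | ε


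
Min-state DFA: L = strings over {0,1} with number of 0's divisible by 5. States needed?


Track (count of 0) mod 5: states 0..4, accept at 0
Minimal DFA: 5 states


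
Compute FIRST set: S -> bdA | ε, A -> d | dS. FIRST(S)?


Per alternative of S: FIRST(bdA) = {b}; FIRST(ε) = {ε}
FIRST(S) = {b, ε}


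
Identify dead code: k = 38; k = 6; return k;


first assignment to k is overwritten before any read
Dead: 'k = 38'


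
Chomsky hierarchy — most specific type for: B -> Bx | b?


Left-linear: every RHS is a terminal or one nonterminal followed by a terminal
Classification: Type 3 (Regular)


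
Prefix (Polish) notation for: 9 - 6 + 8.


left-to-right (same/higher precedence on left): tree is (+ (- 9 6) 8)
Prefix: + - 9 6 8


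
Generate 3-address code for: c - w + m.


Break into single-operator statements:
t1 = c - w
t2 = t1 + m


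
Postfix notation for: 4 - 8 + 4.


Left to right (same or higher precedence on left)
Postfix: 4 8 - 4 +


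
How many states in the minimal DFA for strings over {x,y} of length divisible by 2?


Track length mod 2: states 0..1, accept at 0
Minimal DFA: 2 states


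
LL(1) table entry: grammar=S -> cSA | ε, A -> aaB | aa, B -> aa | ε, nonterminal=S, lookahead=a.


For [S, a]: ε is nullable and 'a' ∈ FOLLOW(S)
Entry: S -> ε


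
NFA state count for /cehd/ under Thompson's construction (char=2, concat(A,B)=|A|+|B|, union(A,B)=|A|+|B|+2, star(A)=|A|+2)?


Syntax tree has 4 char leaf(s), 0 union(s), 0 star(s)
chars contribute 4×2 = 8; each union adds +2; each star adds +2
Total: 8 + 0 + 0 = 8 states


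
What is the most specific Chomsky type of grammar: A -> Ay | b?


Left-linear: every RHS is a terminal or one nonterminal followed by a terminal
Classification: Type 3 (Regular)


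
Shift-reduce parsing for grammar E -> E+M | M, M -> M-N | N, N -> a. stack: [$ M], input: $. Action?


lookahead ∉ {-} so M won't extend; reduce E -> M
Action: reduce (E -> M)


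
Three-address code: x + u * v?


Break into single-operator statements:
t1 = u * v
t2 = x + t1


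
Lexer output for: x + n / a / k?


Scan left to right, longest-match per lexeme
Tokens: ID(x), OP(+), ID(n), OP(/), ID(a), OP(/), ID(k)


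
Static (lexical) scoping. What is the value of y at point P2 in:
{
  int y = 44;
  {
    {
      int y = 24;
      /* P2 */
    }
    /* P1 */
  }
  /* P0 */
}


y declared in the same block as P2
y = 24


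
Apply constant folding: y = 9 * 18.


9 * 18 = 162 at compile time
Optimized: y = 162


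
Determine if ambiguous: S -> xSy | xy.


balanced x^n…y^n: each string has a unique parse
Unambiguous


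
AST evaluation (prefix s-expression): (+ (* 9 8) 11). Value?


Evaluate inner: (* 9 8) = 72
Evaluate root: (+ 72 11) = 83
Result: 83


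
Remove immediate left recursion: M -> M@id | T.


Left-recursive alternatives: M@id; non-recursive: T
Introduce M': M -> TM', M' -> @idM' | ε


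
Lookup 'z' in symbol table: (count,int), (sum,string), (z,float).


Lookup 'z' → type float


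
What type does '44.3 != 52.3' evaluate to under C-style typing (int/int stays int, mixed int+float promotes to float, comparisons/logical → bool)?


Operand types: float != float
Rule: comparison yields bool
Result type: bool


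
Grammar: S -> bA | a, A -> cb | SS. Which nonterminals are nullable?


A nonterminal is nullable iff some alternative derives ε (directly, or every symbol in it is nullable)
Nullable: {}


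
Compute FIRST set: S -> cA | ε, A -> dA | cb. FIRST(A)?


Per alternative of A: FIRST(dA) = {d}; FIRST(cb) = {c}
FIRST(A) = {c, d}


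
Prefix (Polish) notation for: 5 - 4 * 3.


'*' binds tighter: tree is (- 5 (* 4 3))
Prefix: - 5 * 4 3


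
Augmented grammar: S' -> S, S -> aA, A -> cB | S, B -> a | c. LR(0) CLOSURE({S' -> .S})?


Start: S' -> .S
For each item with dot before a nonterminal B, add B -> .γ for every B-production
Closure: [S' -> .S, S -> .aA]


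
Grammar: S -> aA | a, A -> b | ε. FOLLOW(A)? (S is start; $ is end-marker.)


$ ∈ FOLLOW(S). For each A -> αBβ: add FIRST(β)\{ε} to FOLLOW(B); if β nullable, add FOLLOW(A).
FOLLOW(A) = {$}


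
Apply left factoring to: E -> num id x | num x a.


Common prefix: 'num'
Factored: E -> num E', E' -> id x | x a


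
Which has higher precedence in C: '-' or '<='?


'-' is additive (level 9); '<=' is relational (level 7)
Higher level binds tighter
'-' has higher precedence than '<='


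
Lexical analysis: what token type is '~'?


Pattern: operator symbol
Type: OPERATOR


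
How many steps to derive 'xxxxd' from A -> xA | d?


Derivation: A => xA => xxA => xxxA => xxxxA => xxxxd
Steps: 5


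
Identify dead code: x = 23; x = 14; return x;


first assignment to x is overwritten before any read
Dead: 'x = 23'


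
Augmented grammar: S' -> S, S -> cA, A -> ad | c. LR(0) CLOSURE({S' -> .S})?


Start: S' -> .S
For each item with dot before a nonterminal B, add B -> .γ for every B-production
Closure: [S' -> .S, S -> .cA]


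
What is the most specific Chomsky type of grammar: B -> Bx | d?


Left-linear: every RHS is a terminal or one nonterminal followed by a terminal
Classification: Type 3 (Regular)


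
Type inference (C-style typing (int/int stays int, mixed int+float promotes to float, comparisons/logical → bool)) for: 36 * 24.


Operand types: int * int
Rule: mixed int/float promotes to float; int/int stays int
Result type: int


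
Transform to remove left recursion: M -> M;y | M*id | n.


Left-recursive alternatives: M;y, M*id; non-recursive: n
Introduce M': M -> nM', M' -> ;yM' | *idM' | ε


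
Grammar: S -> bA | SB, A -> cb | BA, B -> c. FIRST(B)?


Per alternative of B: FIRST(c) = {c}
FIRST(B) = {c}


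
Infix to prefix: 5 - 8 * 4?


'*' binds tighter: tree is (- 5 (* 8 4))
Prefix: - 5 * 8 4


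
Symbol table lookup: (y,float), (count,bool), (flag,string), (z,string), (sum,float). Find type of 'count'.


Lookup 'count' → type bool


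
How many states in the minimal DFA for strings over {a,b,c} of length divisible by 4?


Track length mod 4: states 0..3, accept at 0
Minimal DFA: 4 states


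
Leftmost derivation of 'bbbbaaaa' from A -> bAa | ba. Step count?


Derivation: A => bAa => bbAaa => bbbAaaa => bbbbaaaa
Steps: 4


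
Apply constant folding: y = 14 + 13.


14 + 13 = 27 at compile time
Optimized: y = 27


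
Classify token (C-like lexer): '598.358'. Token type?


Pattern: digits with a decimal point
Type: FLOAT_LITERAL


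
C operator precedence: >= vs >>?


'>>' is shift (level 8); '>=' is relational (level 7)
Higher level binds tighter
'>>' has higher precedence than '>='


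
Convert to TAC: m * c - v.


Break into single-operator statements:
t1 = m * c
t2 = t1 - v


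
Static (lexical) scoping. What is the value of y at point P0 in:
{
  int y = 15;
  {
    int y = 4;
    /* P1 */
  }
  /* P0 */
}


y declared in the same block as P0
y = 15


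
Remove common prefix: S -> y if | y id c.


Common prefix: 'y'
Factored: S -> y S', S' -> if | id c


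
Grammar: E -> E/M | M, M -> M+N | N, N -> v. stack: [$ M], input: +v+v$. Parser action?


shift '+' to continue M -> M+N
Action: shift


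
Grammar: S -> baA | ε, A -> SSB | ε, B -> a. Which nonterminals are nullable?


A nonterminal is nullable iff some alternative derives ε (directly, or every symbol in it is nullable)
Nullable: {A, S}


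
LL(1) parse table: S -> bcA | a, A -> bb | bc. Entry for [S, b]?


For [S, b]: 'b' ∈ FIRST(bcA)
Entry: S -> bcA


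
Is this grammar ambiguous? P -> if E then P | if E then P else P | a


dangling else: 'if E then if E then a else a' parses two ways
Ambiguous


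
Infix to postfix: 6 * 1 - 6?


Left to right (same or higher precedence on left)
Postfix: 6 1 * 6 -


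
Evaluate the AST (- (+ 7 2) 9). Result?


Evaluate inner: (+ 7 2) = 9
Evaluate root: (- 9 9) = 0
Result: 0


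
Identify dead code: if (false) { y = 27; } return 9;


condition is constant false, so the whole block is unreachable
Dead: 'if (false) { y = 27; }'


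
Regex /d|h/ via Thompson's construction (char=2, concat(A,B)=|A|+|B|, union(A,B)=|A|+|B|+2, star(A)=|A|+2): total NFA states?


Syntax tree has 2 char leaf(s), 1 union(s), 0 star(s)
chars contribute 2×2 = 4; each union adds +2; each star adds +2
Total: 4 + 2 + 0 = 6 states


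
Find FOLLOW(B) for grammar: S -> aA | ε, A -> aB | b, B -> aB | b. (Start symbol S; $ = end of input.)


$ ∈ FOLLOW(S). For each A -> αBβ: add FIRST(β)\{ε} to FOLLOW(B); if β nullable, add FOLLOW(A).
FOLLOW(B) = {$}


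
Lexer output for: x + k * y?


Scan left to right, longest-match per lexeme
Tokens: ID(x), OP(+), ID(k), OP(*), ID(y)


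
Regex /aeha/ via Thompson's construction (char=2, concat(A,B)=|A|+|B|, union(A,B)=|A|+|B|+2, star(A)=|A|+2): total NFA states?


Syntax tree has 4 char leaf(s), 0 union(s), 0 star(s)
chars contribute 4×2 = 8; each union adds +2; each star adds +2
Total: 8 + 0 + 0 = 8 states


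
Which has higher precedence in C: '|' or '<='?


'<=' is relational (level 7); '|' is bitwise OR (level 3)
Higher level binds tighter
'<=' has higher precedence than '|'


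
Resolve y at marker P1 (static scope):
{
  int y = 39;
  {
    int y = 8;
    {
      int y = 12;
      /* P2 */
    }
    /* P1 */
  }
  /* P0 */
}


y declared in the same block as P1
y = 8


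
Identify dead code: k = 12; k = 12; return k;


first assignment to k is overwritten before any read
Dead: 'k = 12'


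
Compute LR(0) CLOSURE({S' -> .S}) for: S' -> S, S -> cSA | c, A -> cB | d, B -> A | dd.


Start: S' -> .S
For each item with dot before a nonterminal B, add B -> .γ for every B-production
Closure: [S' -> .S, S -> .cSA, S -> .c]


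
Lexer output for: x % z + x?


Scan left to right, longest-match per lexeme
Tokens: ID(x), OP(%), ID(z), OP(+), ID(x)


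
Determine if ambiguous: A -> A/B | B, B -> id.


precedence layered via separate nonterminal B: deterministic
Unambiguous


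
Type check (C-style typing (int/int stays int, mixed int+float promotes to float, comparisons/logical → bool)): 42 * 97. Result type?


Operand types: int * int
Rule: mixed int/float promotes to float; int/int stays int
Result type: int


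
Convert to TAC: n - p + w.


Break into single-operator statements:
t1 = n - p
t2 = t1 + w


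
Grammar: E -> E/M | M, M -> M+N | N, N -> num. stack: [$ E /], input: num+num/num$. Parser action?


no handle ('E/' is not any RHS); shift 'num'
Action: shift


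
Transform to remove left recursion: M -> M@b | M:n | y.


Left-recursive alternatives: M@b, M:n; non-recursive: y
Introduce M': M -> yM', M' -> @bM' | :nM' | ε


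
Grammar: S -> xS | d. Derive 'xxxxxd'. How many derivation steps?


Derivation: S => xS => xxS => xxxS => xxxxS => xxxxxS => xxxxxd
Steps: 6


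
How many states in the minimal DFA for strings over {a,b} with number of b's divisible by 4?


Track (count of b) mod 4: states 0..3, accept at 0
Minimal DFA: 4 states


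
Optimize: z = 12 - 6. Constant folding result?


12 - 6 = 6 at compile time
Optimized: z = 6


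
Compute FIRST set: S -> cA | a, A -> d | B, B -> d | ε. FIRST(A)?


Per alternative of A: FIRST(d) = {d}; FIRST(B) = {d, ε}
FIRST(A) = {d, ε}


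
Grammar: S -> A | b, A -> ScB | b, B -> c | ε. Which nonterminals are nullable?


A nonterminal is nullable iff some alternative derives ε (directly, or every symbol in it is nullable)
Nullable: {B}


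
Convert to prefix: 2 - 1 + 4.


left-to-right (same/higher precedence on left): tree is (+ (- 2 1) 4)
Prefix: + - 2 1 4


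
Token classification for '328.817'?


Pattern: digits with a decimal point
Type: FLOAT_LITERAL


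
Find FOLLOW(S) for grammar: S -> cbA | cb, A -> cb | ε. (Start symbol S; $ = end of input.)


$ ∈ FOLLOW(S). For each A -> αBβ: add FIRST(β)\{ε} to FOLLOW(B); if β nullable, add FOLLOW(A).
FOLLOW(S) = {$}


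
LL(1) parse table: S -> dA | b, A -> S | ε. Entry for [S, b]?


For [S, b]: 'b' ∈ FIRST(b)
Entry: S -> b


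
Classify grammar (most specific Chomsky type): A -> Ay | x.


Left-linear: every RHS is a terminal or one nonterminal followed by a terminal
Classification: Type 3 (Regular)


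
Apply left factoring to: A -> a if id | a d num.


Common prefix: 'a'
Factored: A -> a A', A' -> if id | d num


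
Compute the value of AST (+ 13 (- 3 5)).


Evaluate inner: (- 3 5) = -2
Evaluate root: (+ 13 -2) = 11
Result: 11


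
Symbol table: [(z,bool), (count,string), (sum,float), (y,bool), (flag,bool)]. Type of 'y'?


Lookup 'y' → type bool


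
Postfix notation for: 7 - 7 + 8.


Left to right (same or higher precedence on left)
Postfix: 7 7 - 8 +


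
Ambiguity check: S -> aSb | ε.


balanced a^n…b^n: each string has a unique parse
Unambiguous


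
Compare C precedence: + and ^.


'+' is additive (level 9); '^' is bitwise XOR (level 4)
Higher level binds tighter
'+' has higher precedence than '^'


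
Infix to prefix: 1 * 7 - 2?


left-to-right (same/higher precedence on left): tree is (- (* 1 7) 2)
Prefix: - * 1 7 2


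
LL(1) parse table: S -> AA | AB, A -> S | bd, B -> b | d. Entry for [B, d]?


For [B, d]: 'd' ∈ FIRST(d)
Entry: B -> d


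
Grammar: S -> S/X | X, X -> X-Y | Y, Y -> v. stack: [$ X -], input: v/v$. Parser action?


no handle; shift 'v'
Action: shift


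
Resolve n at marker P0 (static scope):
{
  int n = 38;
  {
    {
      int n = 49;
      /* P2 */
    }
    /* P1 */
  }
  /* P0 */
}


n declared in the same block as P0
n = 38


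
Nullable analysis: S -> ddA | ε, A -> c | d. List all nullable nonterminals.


A nonterminal is nullable iff some alternative derives ε (directly, or every symbol in it is nullable)
Nullable: {S}


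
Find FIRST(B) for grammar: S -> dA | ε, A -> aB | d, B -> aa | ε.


Per alternative of B: FIRST(aa) = {a}; FIRST(ε) = {ε}
FIRST(B) = {a, ε}


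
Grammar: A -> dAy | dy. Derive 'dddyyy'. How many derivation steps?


Derivation: A => dAy => ddAyy => dddyyy
Steps: 3


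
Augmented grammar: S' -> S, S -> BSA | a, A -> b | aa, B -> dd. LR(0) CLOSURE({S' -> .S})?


Start: S' -> .S
For each item with dot before a nonterminal B, add B -> .γ for every B-production
Closure: [S' -> .S, S -> .BSA, S -> .a, B -> .dd]


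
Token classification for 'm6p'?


Pattern: letter/underscore followed by alphanumerics, not a keyword
Type: IDENTIFIER


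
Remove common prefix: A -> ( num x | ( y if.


Common prefix: '('
Factored: A -> ( A', A' -> num x | y if


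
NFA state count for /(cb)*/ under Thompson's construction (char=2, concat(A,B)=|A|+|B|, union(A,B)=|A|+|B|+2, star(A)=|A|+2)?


Syntax tree has 2 char leaf(s), 0 union(s), 1 star(s)
chars contribute 2×2 = 4; each union adds +2; each star adds +2
Total: 4 + 0 + 2 = 6 states


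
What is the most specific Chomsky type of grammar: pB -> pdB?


LHS has context (more than one symbol) and |LHS| ≤ |RHS|
Classification: Type 1 (Context-Sensitive)


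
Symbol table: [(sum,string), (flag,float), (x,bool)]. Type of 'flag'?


Lookup 'flag' → type float


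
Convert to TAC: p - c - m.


Break into single-operator statements:
t1 = p - c
t2 = t1 - m


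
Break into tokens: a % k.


Scan left to right, longest-match per lexeme
Tokens: ID(a), OP(%), ID(k)


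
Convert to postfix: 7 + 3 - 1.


Left to right (same or higher precedence on left)
Postfix: 7 3 + 1 -


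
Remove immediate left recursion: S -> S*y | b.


Left-recursive alternatives: S*y; non-recursive: b
Introduce S': S -> bS', S' -> *yS' | ε


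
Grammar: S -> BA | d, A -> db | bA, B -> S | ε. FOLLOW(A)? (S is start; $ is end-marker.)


$ ∈ FOLLOW(S). For each A -> αBβ: add FIRST(β)\{ε} to FOLLOW(B); if β nullable, add FOLLOW(A).
FOLLOW(A) = {$, b, d}


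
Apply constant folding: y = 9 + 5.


9 + 5 = 14 at compile time
Optimized: y = 14


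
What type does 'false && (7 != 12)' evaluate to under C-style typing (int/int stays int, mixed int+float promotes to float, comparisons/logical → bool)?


Operand types: bool && bool
Rule: logical operators take bool operands and yield bool
Result type: bool


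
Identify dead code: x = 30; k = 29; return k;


x is assigned but never read
Dead: 'x = 30'


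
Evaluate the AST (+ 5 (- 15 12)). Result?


Evaluate inner: (- 15 12) = 3
Evaluate root: (+ 5 3) = 8
Result: 8


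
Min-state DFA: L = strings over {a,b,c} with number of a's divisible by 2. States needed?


Track (count of a) mod 2: states 0..1, accept at 0
Minimal DFA: 2 states


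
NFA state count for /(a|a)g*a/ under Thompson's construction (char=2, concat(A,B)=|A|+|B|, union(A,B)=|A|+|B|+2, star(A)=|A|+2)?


Syntax tree has 4 char leaf(s), 1 union(s), 1 star(s)
chars contribute 4×2 = 8; each union adds +2; each star adds +2
Total: 8 + 2 + 2 = 12 states


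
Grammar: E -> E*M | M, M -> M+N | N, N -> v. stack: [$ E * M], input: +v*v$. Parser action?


'+' can extend M; shift to build M -> M+N
Action: shift


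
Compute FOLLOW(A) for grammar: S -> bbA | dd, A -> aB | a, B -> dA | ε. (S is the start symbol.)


$ ∈ FOLLOW(S). For each A -> αBβ: add FIRST(β)\{ε} to FOLLOW(B); if β nullable, add FOLLOW(A).
FOLLOW(A) = {$}


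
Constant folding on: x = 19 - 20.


19 - 20 = -1 at compile time
Optimized: x = -1


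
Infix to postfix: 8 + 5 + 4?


Left to right (same or higher precedence on left)
Postfix: 8 5 + 4 +


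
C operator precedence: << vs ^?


'<<' is shift (level 8); '^' is bitwise XOR (level 4)
Higher level binds tighter
'<<' has higher precedence than '^'


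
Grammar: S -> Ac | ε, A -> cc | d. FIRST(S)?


Per alternative of S: FIRST(Ac) = {c, d}; FIRST(ε) = {ε}
FIRST(S) = {c, d, ε}


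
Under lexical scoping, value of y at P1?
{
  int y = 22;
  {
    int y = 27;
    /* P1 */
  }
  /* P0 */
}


y declared in the same block as P1
y = 27


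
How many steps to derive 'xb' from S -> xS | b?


Derivation: S => xS => xb
Steps: 2


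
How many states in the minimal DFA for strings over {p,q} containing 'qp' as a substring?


KMP-style automaton: 2 progress states + 1 absorbing accept = 3
Minimal DFA: 3 states


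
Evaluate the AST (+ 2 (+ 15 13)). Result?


Evaluate inner: (+ 15 13) = 28
Evaluate root: (+ 2 28) = 30
Result: 30


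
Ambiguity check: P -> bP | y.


right-linear, alternatives start with distinct terminals 'b' vs 'y': unique leftmost derivation
Unambiguous


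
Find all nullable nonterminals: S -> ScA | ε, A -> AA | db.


A nonterminal is nullable iff some alternative derives ε (directly, or every symbol in it is nullable)
Nullable: {S}


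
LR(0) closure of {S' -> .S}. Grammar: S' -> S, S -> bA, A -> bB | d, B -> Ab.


Start: S' -> .S
For each item with dot before a nonterminal B, add B -> .γ for every B-production
Closure: [S' -> .S, S -> .bA]


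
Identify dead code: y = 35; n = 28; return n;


y is assigned but never read
Dead: 'y = 35'


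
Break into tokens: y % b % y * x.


Scan left to right, longest-match per lexeme
Tokens: ID(y), OP(%), ID(b), OP(%), ID(y), OP(*), ID(x)


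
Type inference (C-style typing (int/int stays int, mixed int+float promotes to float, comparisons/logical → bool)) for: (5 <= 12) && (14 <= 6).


Operand types: bool && bool
Rule: logical operators take bool operands and yield bool
Result type: bool


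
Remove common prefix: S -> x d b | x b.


Common prefix: 'x'
Factored: S -> x S', S' -> d b | b


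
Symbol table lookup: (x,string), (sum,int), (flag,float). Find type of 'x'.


Lookup 'x' → type string


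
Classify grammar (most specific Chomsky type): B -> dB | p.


Right-linear: every RHS is a terminal or a terminal followed by one nonterminal
Classification: Type 3 (Regular)


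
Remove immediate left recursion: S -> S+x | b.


Left-recursive alternatives: S+x; non-recursive: b
Introduce S': S -> bS', S' -> +xS' | ε


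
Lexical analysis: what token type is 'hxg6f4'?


Pattern: letter/underscore followed by alphanumerics, not a keyword
Type: IDENTIFIER


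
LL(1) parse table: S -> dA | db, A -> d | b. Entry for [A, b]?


For [A, b]: 'b' ∈ FIRST(b)
Entry: A -> b


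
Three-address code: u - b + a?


Break into single-operator statements:
t1 = u - b
t2 = t1 + a


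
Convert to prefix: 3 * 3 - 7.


left-to-right (same/higher precedence on left): tree is (- (* 3 3) 7)
Prefix: - * 3 3 7


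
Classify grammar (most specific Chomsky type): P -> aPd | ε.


Single nonterminal LHS, but a^n d^n is not regular
Classification: Type 2 (Context-Free)


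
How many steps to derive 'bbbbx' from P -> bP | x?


Derivation: P => bP => bbP => bbbP => bbbbP => bbbbx
Steps: 5


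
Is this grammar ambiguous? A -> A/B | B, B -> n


precedence layered via separate nonterminal B: deterministic
Unambiguous


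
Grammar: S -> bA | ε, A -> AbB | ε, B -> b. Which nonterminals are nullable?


A nonterminal is nullable iff some alternative derives ε (directly, or every symbol in it is nullable)
Nullable: {A, S}


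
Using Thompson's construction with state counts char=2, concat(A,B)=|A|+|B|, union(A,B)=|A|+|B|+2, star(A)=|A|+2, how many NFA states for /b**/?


Syntax tree has 1 char leaf(s), 0 union(s), 2 star(s)
chars contribute 1×2 = 2; each union adds +2; each star adds +2
Total: 2 + 0 + 4 = 6 states


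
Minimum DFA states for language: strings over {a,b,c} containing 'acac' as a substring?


KMP-style automaton: 4 progress states + 1 absorbing accept = 5
Minimal DFA: 5 states


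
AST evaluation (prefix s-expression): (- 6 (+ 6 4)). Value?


Evaluate inner: (+ 6 4) = 10
Evaluate root: (- 6 10) = -4
Result: -4


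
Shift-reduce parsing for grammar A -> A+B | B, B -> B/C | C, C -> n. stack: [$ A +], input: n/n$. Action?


no handle ('A+' is not any RHS); shift 'n'
Action: shift


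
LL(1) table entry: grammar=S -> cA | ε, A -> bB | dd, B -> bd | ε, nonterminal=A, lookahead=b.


For [A, b]: 'b' ∈ FIRST(bB)
Entry: A -> bB


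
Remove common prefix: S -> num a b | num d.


Common prefix: 'num'
Factored: S -> num S', S' -> a b | d


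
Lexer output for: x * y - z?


Scan left to right, longest-match per lexeme
Tokens: ID(x), OP(*), ID(y), OP(-), ID(z)


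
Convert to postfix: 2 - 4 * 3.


* has higher precedence, evaluate 4*3 first
Postfix: 2 4 3 * -


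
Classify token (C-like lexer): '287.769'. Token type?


Pattern: digits with a decimal point
Type: FLOAT_LITERAL


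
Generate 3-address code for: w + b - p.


Break into single-operator statements:
t1 = w + b
t2 = t1 - p


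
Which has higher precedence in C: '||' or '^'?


'^' is bitwise XOR (level 4); '||' is logical OR (level 1)
Higher level binds tighter
'^' has higher precedence than '||'


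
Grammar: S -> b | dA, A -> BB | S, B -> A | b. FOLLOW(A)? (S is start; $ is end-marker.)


$ ∈ FOLLOW(S). For each A -> αBβ: add FIRST(β)\{ε} to FOLLOW(B); if β nullable, add FOLLOW(A).
FOLLOW(A) = {$, b, d}


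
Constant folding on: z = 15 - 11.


15 - 11 = 4 at compile time
Optimized: z = 4


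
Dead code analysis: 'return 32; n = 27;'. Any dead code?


statement follows a return and is unreachable
Dead: 'n = 27'


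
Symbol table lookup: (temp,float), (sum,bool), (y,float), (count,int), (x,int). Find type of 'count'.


Lookup 'count' → type int


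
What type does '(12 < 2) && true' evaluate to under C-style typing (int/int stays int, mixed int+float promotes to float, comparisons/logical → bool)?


Operand types: bool && bool
Rule: logical operators take bool operands and yield bool
Result type: bool


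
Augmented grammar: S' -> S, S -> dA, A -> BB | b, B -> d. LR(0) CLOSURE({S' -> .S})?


Start: S' -> .S
For each item with dot before a nonterminal B, add B -> .γ for every B-production
Closure: [S' -> .S, S -> .dA]


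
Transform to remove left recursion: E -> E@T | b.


Left-recursive alternatives: E@T; non-recursive: b
Introduce E': E -> bE', E' -> @TE' | ε


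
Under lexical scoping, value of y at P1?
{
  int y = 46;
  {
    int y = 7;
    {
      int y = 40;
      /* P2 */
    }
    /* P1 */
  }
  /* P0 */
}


y declared in the same block as P1
y = 7
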